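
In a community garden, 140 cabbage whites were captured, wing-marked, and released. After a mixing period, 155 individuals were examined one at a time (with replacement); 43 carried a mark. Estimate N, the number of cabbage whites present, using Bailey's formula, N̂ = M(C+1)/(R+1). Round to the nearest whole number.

N ≈ 496

N̂ = 140·(155+1)/(43+1) = 140·156/44 = 21840/44 ≈ 496.4 → 496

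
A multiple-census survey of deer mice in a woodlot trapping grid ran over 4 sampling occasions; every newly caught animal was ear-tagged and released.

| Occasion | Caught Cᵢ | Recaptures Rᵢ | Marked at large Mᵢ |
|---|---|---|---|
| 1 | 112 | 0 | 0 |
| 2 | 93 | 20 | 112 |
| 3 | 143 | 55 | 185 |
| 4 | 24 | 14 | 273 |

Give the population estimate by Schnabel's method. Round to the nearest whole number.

N ≈ 488

Σ MᵢCᵢ = 0·112 + 112·93 + 185·143 + 273·24 = 0 + 10416 + 26455 + 6552 = 43423
Σ Rᵢ = 0 + 20 + 55 + 14 = 89
N̂ = 43423 / 89 ≈ 487.9 → 488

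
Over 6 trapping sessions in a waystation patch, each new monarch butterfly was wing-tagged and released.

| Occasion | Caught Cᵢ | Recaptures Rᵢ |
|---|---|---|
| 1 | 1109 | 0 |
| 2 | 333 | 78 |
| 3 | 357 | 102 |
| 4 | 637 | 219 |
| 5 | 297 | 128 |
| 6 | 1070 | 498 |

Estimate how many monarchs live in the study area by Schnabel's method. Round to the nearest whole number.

Marked at large before each occasion: Mᵢ = Σⱼ<ᵢ (Cⱼ − Rⱼ) → M1=0, M2=1109, M3=1364, M4=1619, M5=2037, M6=2206
Σ MᵢCᵢ = 0·1109 + 1109·333 + 1364·357 + 1619·637 + 2037·297 + 2206·1070 = 0 + 369297 + 486948 + 1031303 + 604989 + 2360420 = 4852957
Σ Rᵢ = 0 + 78 + 102 + 219 + 128 + 498 = 1025
N̂ = 4852957 / 1025 ≈ 4734.6 → 4735

N ≈ 4735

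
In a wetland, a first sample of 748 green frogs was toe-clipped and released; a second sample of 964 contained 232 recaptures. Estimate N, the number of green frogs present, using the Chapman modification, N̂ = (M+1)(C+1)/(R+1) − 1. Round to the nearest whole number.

N ≈ 3101

N̂ = (748+1)(964+1)/(232+1) − 1 = 749·965/233 − 1
= 722785/233 − 1 ≈ 3102.1 − 1 ≈ 3101.1 → 3101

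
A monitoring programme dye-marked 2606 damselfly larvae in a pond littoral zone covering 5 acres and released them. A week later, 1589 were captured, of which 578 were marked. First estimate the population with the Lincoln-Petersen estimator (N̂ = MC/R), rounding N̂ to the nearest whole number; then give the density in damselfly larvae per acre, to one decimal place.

density ≈ 1432.8 damselfly larvae per acre

N̂ = 2606·1589/578 = 4140934/578 ≈ 7164.2 → 7164
Density = N̂ / area = 7164 / 5 ≈ 1432.80 → 1432.8 per acre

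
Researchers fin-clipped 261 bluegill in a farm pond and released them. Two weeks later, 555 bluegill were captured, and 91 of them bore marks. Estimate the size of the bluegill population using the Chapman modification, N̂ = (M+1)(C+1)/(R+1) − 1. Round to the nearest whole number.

N̂ = (261+1)(555+1)/(91+1) − 1 = 262·556/92 − 1
= 145672/92 − 1 ≈ 1583.4 − 1 ≈ 1582.4 → 1582

N ≈ 1582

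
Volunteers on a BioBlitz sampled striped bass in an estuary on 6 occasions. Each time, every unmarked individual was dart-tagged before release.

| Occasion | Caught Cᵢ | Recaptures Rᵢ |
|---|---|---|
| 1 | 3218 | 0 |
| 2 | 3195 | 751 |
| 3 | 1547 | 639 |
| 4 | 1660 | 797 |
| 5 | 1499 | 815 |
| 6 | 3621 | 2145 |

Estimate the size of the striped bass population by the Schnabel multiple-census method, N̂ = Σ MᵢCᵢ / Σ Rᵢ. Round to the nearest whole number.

Marked at large before each occasion: Mᵢ = Σⱼ<ᵢ (Cⱼ − Rⱼ) → M1=0, M2=3218, M3=5662, M4=6570, M5=7433, M6=8117
Σ MᵢCᵢ = 0·3218 + 3218·3195 + 5662·1547 + 6570·1660 + 7433·1499 + 8117·3621 = 0 + 10281510 + 8759114 + 10906200 + 11142067 + 29391657 = 70480548
Σ Rᵢ = 0 + 751 + 639 + 797 + 815 + 2145 = 5147
N̂ = 70480548 / 5147 ≈ 13693.5 → 13694

N ≈ 13,694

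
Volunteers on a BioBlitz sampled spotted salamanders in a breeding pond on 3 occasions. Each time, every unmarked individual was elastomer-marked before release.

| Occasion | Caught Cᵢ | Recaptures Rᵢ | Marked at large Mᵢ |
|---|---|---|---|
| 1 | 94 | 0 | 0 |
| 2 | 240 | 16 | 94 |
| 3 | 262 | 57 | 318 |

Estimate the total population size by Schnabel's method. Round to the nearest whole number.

N ≈ 1450

Σ MᵢCᵢ = 0·94 + 94·240 + 318·262 = 0 + 22560 + 83316 = 105876
Σ Rᵢ = 0 + 16 + 57 = 73
N̂ = 105876 / 73 ≈ 1450.4 → 1450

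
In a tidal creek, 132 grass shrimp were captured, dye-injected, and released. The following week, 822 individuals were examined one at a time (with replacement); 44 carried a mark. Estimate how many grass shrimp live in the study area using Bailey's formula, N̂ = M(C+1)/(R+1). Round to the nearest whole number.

N̂ = 132·(822+1)/(44+1) = 132·823/45 = 108636/45 ≈ 2414.1 → 2414

N ≈ 2414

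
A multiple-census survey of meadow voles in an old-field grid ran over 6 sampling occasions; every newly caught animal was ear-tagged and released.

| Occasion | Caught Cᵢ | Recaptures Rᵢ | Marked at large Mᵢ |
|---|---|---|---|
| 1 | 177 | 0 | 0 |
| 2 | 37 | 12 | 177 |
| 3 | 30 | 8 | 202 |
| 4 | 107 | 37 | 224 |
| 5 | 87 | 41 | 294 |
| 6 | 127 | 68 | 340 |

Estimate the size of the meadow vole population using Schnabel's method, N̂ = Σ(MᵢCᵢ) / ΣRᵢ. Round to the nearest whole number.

Σ MᵢCᵢ = 0·177 + 177·37 + 202·30 + 224·107 + 294·87 + 340·127 = 0 + 6549 + 6060 + 23968 + 25578 + 43180 = 105335
Σ Rᵢ = 0 + 12 + 8 + 37 + 41 + 68 = 166
N̂ = 105335 / 166 ≈ 634.5 → 635

N ≈ 635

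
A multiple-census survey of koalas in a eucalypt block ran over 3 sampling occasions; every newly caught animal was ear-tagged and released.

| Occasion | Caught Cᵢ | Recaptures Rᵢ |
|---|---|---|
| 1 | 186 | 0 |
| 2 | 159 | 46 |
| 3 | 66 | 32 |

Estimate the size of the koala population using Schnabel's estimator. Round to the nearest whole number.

Marked at large before each occasion: Mᵢ = Σⱼ<ᵢ (Cⱼ − Rⱼ) → M1=0, M2=186, M3=299
Σ MᵢCᵢ = 0·186 + 186·159 + 299·66 = 0 + 29574 + 19734 = 49308
Σ Rᵢ = 0 + 46 + 32 = 78
N̂ = 49308 / 78 ≈ 632.2 → 632

N ≈ 632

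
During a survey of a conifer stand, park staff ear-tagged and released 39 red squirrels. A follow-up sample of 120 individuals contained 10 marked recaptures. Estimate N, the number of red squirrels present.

N = 468

N = (39 × 120) / 10 = 4680 / 10 = 468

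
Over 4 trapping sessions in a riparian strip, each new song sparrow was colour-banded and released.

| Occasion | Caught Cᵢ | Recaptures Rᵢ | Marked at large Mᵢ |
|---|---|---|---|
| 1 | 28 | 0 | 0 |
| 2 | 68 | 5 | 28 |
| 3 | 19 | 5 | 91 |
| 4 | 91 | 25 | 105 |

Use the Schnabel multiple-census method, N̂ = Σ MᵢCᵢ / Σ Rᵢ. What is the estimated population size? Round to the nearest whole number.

N ≈ 377

Σ MᵢCᵢ = 0·28 + 28·68 + 91·19 + 105·91 = 0 + 1904 + 1729 + 9555 = 13188
Σ Rᵢ = 0 + 5 + 5 + 25 = 35
N̂ = 13188 / 35 ≈ 376.8 → 377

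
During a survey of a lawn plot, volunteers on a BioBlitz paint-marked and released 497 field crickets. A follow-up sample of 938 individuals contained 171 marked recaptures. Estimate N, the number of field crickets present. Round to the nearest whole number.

N ≈ 2726

The marked fraction in the recapture sample should equal the marked fraction in the population: 171/938 = 497/N.
N = (497 × 938) / 171 = 466186 / 171 ≈ 2726.2 → 2726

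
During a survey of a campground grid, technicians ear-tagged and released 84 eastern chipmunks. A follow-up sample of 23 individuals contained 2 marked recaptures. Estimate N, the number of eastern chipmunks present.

N = (84 × 23) / 2 = 1932 / 2 = 966

N = 966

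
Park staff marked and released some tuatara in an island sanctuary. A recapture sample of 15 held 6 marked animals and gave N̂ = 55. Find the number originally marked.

From N = M·C/R: M = N·R / C = 55·6 / 15 = 330 / 15 = 22.

M = 22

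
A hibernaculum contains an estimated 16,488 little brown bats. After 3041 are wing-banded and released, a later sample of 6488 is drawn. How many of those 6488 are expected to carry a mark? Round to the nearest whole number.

The marked fraction of the population is 3041/16488, so in a sample of 6488 expect C·(M/N) marked.
E[R] = 3041 × 6488 / 16488 = 19730008 / 16488 ≈ 1196.6 → 1197

expected recaptures ≈ 1197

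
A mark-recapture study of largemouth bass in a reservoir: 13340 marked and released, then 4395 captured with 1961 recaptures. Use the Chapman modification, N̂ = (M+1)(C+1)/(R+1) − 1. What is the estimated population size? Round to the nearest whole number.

N̂ = (13340+1)(4395+1)/(1961+1) − 1 = 13341·4396/1962 − 1
= 58647036/1962 − 1 ≈ 29891.46 − 1 ≈ 29890.46 → 29890

N ≈ 29,890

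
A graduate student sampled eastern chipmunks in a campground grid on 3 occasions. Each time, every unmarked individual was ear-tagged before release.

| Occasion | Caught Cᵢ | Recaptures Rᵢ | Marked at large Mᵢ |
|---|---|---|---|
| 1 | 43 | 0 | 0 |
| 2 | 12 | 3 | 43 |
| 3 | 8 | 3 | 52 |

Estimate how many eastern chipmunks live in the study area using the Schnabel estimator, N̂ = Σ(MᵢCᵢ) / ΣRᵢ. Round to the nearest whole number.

N ≈ 155

Σ MᵢCᵢ = 0·43 + 43·12 + 52·8 = 0 + 516 + 416 = 932
Σ Rᵢ = 0 + 3 + 3 = 6
N̂ = 932 / 6 ≈ 155.3 → 155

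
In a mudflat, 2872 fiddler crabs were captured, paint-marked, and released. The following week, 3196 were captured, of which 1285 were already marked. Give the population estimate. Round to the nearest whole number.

The marked fraction in the recapture sample should equal the marked fraction in the population: 1285/3196 = 2872/N.
N = (2872 × 3196) / 1285 = 9178912 / 1285 ≈ 7143.1 → 7143

N ≈ 7143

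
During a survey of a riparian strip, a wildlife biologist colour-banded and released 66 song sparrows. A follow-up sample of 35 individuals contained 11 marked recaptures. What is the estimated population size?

N = 210

The marked fraction in the recapture sample should equal the marked fraction in the population: 11/35 = 66/N.
N = (66 × 35) / 11 = 2310 / 11 = 210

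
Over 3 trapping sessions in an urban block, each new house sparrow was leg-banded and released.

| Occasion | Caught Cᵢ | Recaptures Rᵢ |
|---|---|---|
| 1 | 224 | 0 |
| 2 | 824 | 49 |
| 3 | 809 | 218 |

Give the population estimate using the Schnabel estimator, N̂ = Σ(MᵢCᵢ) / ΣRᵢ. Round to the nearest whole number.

N ≈ 3718

Marked at large before each occasion: Mᵢ = Σⱼ<ᵢ (Cⱼ − Rⱼ) → M1=0, M2=224, M3=999
Σ MᵢCᵢ = 0·224 + 224·824 + 999·809 = 0 + 184576 + 808191 = 992767
Σ Rᵢ = 0 + 49 + 218 = 267
N̂ = 992767 / 267 ≈ 3718.2 → 3718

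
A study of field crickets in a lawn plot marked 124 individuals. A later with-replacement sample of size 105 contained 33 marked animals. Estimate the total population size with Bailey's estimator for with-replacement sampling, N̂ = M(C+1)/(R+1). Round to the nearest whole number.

N̂ = 124·(105+1)/(33+1) = 124·106/34 = 13144/34 ≈ 386.6 → 387

N ≈ 387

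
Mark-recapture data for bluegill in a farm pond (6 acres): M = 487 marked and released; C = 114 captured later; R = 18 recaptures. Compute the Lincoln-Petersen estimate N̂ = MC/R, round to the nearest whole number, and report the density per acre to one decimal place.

density ≈ 514.0 bluegill per acre

N̂ = 487·114/18 = 55518/18 ≈ 3084.3 → 3084
Density = N̂ / area = 3084 / 6 = 514.0 per acre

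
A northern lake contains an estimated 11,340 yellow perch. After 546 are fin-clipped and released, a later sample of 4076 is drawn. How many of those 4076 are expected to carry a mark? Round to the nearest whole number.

The marked fraction of the population is 546/11340, so in a sample of 4076 expect C·(M/N) marked.
E[R] = 546 × 4076 / 11340 = 2225496 / 11340 ≈ 196.3 → 196

expected recaptures ≈ 196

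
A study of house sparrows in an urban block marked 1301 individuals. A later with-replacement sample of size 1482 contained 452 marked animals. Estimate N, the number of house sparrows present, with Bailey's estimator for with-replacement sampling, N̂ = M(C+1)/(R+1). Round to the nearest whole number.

N̂ = 1301·(1482+1)/(452+1) = 1301·1483/453 = 1929383/453 ≈ 4259.1 → 4259

N ≈ 4259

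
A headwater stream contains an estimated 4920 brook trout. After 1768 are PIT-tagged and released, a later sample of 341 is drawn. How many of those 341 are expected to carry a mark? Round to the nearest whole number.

expected recaptures ≈ 123

The marked fraction of the population is 1768/4920, so in a sample of 341 expect C·(M/N) marked.
E[R] = 1768 × 341 / 4920 = 602888 / 4920 ≈ 122.5 → 123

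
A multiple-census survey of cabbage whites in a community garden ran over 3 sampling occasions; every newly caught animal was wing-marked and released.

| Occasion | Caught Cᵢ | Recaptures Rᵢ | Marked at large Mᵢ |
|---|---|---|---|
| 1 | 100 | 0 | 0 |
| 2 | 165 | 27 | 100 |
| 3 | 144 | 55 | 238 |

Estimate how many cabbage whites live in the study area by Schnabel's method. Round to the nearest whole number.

N ≈ 619

Σ MᵢCᵢ = 0·100 + 100·165 + 238·144 = 0 + 16500 + 34272 = 50772
Σ Rᵢ = 0 + 27 + 55 = 82
N̂ = 50772 / 82 ≈ 619.2 → 619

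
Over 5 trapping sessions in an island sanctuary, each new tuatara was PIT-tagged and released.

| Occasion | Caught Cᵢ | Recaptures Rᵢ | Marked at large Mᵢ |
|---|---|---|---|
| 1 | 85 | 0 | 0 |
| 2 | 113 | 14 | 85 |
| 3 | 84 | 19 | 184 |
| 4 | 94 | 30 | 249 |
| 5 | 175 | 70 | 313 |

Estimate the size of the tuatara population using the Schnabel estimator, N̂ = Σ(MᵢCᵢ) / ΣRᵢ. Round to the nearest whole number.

Σ MᵢCᵢ = 0·85 + 85·113 + 184·84 + 249·94 + 313·175 = 0 + 9605 + 15456 + 23406 + 54775 = 103242
Σ Rᵢ = 0 + 14 + 19 + 30 + 70 = 133
N̂ = 103242 / 133 ≈ 776.3 → 776

N ≈ 776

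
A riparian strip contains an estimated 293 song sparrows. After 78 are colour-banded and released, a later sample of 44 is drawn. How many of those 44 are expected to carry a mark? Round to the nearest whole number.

The marked fraction of the population is 78/293, so in a sample of 44 expect C·(M/N) marked.
E[R] = 78 × 44 / 293 = 3432 / 293 ≈ 11.7 → 12

expected recaptures ≈ 12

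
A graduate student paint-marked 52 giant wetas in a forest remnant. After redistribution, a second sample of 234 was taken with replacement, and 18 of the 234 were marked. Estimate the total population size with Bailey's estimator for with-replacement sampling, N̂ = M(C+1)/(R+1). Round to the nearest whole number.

N ≈ 643

N̂ = 52·(234+1)/(18+1) = 52·235/19 = 12220/19 ≈ 643.2 → 643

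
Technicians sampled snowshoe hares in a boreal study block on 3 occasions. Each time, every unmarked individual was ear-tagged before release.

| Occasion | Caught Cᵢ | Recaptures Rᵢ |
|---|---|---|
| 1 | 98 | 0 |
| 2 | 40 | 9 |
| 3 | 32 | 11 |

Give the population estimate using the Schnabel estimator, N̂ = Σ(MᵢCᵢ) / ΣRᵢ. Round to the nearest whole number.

Marked at large before each occasion: Mᵢ = Σⱼ<ᵢ (Cⱼ − Rⱼ) → M1=0, M2=98, M3=129
Σ MᵢCᵢ = 0·98 + 98·40 + 129·32 = 0 + 3920 + 4128 = 8048
Σ Rᵢ = 0 + 9 + 11 = 20
N̂ = 8048 / 20 ≈ 402.4 → 402

N ≈ 402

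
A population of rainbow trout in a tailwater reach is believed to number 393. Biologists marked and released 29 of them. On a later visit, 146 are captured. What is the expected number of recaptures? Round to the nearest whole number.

Expected recaptures E[R] = M·C / N.
E[R] = 29 × 146 / 393 = 4234 / 393 ≈ 10.8 → 11

expected recaptures ≈ 11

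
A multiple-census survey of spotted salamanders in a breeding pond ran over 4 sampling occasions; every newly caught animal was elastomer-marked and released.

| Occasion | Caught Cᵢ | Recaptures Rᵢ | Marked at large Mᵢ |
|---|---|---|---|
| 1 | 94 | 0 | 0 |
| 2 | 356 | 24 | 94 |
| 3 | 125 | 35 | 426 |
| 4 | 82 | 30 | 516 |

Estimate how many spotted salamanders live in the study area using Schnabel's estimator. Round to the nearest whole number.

Σ MᵢCᵢ = 0·94 + 94·356 + 426·125 + 516·82 = 0 + 33464 + 53250 + 42312 = 129026
Σ Rᵢ = 0 + 24 + 35 + 30 = 89
N̂ = 129026 / 89 ≈ 1449.7 → 1450

N ≈ 1450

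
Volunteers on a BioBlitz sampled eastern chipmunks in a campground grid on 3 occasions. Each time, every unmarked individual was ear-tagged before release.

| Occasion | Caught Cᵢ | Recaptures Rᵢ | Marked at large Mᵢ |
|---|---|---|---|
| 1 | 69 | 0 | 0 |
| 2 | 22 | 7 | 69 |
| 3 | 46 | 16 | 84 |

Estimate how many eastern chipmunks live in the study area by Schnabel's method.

N = 234

Σ MᵢCᵢ = 0·69 + 69·22 + 84·46 = 0 + 1518 + 3864 = 5382
Σ Rᵢ = 0 + 7 + 16 = 23
N̂ = 5382 / 23 = 234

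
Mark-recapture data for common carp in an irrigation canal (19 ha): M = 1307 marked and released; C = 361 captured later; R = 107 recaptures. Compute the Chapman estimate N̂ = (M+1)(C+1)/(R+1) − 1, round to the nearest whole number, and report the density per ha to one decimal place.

N̂ = 1308·362/108 − 1 = 473496/108 − 1 ≈ 4383.2 → 4383
Density = N̂ / area = 4383 / 19 ≈ 230.68 → 230.7 per ha

density ≈ 230.7 common carp per ha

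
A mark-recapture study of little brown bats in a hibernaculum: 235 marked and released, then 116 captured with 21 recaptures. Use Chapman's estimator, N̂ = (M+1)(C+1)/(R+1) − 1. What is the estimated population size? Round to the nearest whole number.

N̂ = (235+1)(116+1)/(21+1) − 1 = 236·117/22 − 1
= 27612/22 − 1 ≈ 1255.1 − 1 ≈ 1254.1 → 1254

N ≈ 1254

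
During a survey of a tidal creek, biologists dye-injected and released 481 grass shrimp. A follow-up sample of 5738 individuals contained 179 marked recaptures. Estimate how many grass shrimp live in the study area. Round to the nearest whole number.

N ≈ 15,419

N = (481 × 5738) / 179 = 2759978 / 179 ≈ 15418.9 → 15419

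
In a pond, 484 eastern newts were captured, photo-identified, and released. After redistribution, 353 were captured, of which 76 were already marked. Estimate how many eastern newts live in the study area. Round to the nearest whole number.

N = (484 × 353) / 76 = 170852 / 76 ≈ 2248.1 → 2248

N ≈ 2248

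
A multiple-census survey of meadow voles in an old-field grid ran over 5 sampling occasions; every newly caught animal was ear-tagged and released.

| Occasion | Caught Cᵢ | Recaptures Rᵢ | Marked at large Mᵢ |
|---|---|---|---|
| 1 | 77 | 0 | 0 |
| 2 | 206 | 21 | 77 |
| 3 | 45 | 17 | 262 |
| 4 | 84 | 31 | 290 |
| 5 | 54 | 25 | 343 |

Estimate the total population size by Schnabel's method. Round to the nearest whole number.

N ≈ 750

Σ MᵢCᵢ = 0·77 + 77·206 + 262·45 + 290·84 + 343·54 = 0 + 15862 + 11790 + 24360 + 18522 = 70534
Σ Rᵢ = 0 + 21 + 17 + 31 + 25 = 94
N̂ = 70534 / 94 ≈ 750.4 → 750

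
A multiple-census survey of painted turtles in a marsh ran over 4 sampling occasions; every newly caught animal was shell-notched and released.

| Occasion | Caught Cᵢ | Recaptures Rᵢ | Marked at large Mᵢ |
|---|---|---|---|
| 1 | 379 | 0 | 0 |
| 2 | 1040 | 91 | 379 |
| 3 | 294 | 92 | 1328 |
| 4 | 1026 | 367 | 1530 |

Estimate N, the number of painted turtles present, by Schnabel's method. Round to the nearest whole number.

Σ MᵢCᵢ = 0·379 + 379·1040 + 1328·294 + 1530·1026 = 0 + 394160 + 390432 + 1569780 = 2354372
Σ Rᵢ = 0 + 91 + 92 + 367 = 550
N̂ = 2354372 / 550 ≈ 4280.7 → 4281

N ≈ 4281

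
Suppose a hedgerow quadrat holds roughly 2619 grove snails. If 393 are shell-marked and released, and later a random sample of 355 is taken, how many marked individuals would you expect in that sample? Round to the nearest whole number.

The marked fraction of the population is 393/2619, so in a sample of 355 expect C·(M/N) marked.
E[R] = 393 × 355 / 2619 = 139515 / 2619 ≈ 53.3 → 53

expected recaptures ≈ 53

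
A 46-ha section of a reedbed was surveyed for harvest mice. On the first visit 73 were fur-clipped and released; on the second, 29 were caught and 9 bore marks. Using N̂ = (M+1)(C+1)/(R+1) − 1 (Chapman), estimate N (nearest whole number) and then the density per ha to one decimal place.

N̂ = 74·30/10 − 1 = 2220/10 − 1 = 221
Density = N̂ / area = 221 / 46 ≈ 4.80 → 4.8 per ha

density ≈ 4.8 harvest mice per ha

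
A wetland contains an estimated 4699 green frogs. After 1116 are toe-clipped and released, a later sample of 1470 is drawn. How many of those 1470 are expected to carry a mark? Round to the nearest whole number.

expected recaptures ≈ 349

The marked fraction of the population is 1116/4699, so in a sample of 1470 expect C·(M/N) marked.
E[R] = 1116 × 1470 / 4699 = 1640520 / 4699 ≈ 349.1 → 349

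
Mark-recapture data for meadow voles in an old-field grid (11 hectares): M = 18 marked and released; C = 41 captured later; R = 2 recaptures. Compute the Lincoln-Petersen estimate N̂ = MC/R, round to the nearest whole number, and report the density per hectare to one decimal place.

density ≈ 33.5 meadow voles per hectare

N̂ = 18·41/2 = 738/2 = 369
Density = N̂ / area = 369 / 11 ≈ 33.545 → 33.5 per hectare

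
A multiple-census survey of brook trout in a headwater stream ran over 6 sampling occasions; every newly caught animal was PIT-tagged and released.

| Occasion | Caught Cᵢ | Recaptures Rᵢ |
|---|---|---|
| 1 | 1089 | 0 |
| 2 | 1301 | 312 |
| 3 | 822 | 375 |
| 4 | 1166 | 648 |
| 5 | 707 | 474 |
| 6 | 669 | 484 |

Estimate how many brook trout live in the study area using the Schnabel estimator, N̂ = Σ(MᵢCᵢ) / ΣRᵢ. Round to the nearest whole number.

Marked at large before each occasion: Mᵢ = Σⱼ<ᵢ (Cⱼ − Rⱼ) → M1=0, M2=1089, M3=2078, M4=2525, M5=3043, M6=3276
Σ MᵢCᵢ = 0·1089 + 1089·1301 + 2078·822 + 2525·1166 + 3043·707 + 3276·669 = 0 + 1416789 + 1708116 + 2944150 + 2151401 + 2191644 = 10412100
Σ Rᵢ = 0 + 312 + 375 + 648 + 474 + 484 = 2293
N̂ = 10412100 / 2293 ≈ 4540.8 → 4541

N ≈ 4541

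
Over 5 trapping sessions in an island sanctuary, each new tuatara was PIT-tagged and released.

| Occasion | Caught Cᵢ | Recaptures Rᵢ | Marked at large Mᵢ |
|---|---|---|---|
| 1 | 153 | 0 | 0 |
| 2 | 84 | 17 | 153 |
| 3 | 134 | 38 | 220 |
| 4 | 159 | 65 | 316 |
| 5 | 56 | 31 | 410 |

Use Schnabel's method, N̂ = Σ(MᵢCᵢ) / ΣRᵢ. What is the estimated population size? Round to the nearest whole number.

Σ MᵢCᵢ = 0·153 + 153·84 + 220·134 + 316·159 + 410·56 = 0 + 12852 + 29480 + 50244 + 22960 = 115536
Σ Rᵢ = 0 + 17 + 38 + 65 + 31 = 151
N̂ = 115536 / 151 ≈ 765.1 → 765

N ≈ 765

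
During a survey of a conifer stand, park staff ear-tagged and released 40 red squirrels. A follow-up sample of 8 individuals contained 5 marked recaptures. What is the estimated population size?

The marked fraction in the recapture sample should equal the marked fraction in the population: 5/8 = 40/N.
N = (40 × 8) / 5 = 320 / 5 = 64

N = 64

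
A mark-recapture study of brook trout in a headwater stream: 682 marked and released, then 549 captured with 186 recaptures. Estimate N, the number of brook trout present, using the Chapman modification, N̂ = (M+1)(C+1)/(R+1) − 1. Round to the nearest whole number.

N̂ = (682+1)(549+1)/(186+1) − 1 = 683·550/187 − 1
= 375650/187 − 1 ≈ 2008.8 − 1 ≈ 2007.8 → 2008

N ≈ 2008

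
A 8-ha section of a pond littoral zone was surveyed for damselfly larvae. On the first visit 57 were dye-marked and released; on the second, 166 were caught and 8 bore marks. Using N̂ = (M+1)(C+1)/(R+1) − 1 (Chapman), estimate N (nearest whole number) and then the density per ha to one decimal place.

N̂ = 58·167/9 − 1 = 9686/9 − 1 ≈ 1075.2 → 1075
Density = N̂ / area = 1075 / 8 ≈ 134.38 → 134.4 per ha

density ≈ 134.4 damselfly larvae per ha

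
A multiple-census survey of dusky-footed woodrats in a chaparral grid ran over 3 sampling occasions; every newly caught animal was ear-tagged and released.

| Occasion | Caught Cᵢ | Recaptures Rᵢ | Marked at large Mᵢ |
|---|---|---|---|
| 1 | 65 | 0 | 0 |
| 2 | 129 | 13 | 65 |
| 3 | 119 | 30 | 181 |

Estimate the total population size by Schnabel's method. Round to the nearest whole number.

Σ MᵢCᵢ = 0·65 + 65·129 + 181·119 = 0 + 8385 + 21539 = 29924
Σ Rᵢ = 0 + 13 + 30 = 43
N̂ = 29924 / 43 ≈ 695.9 → 696

N ≈ 696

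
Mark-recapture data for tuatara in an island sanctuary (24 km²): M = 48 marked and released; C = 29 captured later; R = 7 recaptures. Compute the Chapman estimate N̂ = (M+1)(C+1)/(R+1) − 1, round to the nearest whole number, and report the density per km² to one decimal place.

N̂ = 49·30/8 − 1 = 1470/8 − 1 ≈ 182.8 → 183
Density = N̂ / area = 183 / 24 ≈ 7.62 → 7.6 per km²

density ≈ 7.6 tuatara per km²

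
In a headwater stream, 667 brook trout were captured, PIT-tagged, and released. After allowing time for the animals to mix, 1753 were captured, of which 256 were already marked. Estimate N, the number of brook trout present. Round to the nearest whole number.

N ≈ 4567

N = (667 × 1753) / 256 = 1169251 / 256 ≈ 4567.4 → 4567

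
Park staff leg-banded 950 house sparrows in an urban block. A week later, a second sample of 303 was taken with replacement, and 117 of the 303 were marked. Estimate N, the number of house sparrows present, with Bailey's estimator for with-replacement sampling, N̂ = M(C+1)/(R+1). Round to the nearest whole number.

N̂ = 950·(303+1)/(117+1) = 950·304/118 = 288800/118 ≈ 2447.46 → 2447

N ≈ 2447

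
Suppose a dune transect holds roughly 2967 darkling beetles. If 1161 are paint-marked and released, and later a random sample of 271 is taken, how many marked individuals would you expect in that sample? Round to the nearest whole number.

expected recaptures ≈ 106

The marked fraction of the population is 1161/2967, so in a sample of 271 expect C·(M/N) marked.
E[R] = 1161 × 271 / 2967 = 314631 / 2967 ≈ 106.0 → 106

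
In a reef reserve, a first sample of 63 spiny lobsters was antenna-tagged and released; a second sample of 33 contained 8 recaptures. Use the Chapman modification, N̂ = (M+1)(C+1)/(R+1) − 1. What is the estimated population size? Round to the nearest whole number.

N ≈ 241

N̂ = (63+1)(33+1)/(8+1) − 1 = 64·34/9 − 1
= 2176/9 − 1 ≈ 241.8 − 1 ≈ 240.8 → 241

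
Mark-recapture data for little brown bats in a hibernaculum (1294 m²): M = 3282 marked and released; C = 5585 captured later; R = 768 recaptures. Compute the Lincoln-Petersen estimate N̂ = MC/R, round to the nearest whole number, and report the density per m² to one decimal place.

N̂ = 3282·5585/768 = 18329970/768 ≈ 23867.1 → 23867
Density = N̂ / area = 23867 / 1294 ≈ 18.44 → 18.4 per m²

density ≈ 18.4 little brown bats per m²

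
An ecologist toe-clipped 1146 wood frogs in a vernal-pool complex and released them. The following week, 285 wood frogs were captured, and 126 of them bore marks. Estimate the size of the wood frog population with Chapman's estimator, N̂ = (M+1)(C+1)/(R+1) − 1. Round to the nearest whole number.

N̂ = (1146+1)(285+1)/(126+1) − 1 = 1147·286/127 − 1
= 328042/127 − 1 ≈ 2583.0 − 1 ≈ 2582.0 → 2582

N ≈ 2582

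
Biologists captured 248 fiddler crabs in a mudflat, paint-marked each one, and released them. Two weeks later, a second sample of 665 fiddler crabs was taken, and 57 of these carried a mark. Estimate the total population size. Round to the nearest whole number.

N ≈ 2893

Lincoln-Petersen assumes M/N = R/C, so N = M·C / R.
N = (248 × 665) / 57 = 164920 / 57 ≈ 2893.3 → 2893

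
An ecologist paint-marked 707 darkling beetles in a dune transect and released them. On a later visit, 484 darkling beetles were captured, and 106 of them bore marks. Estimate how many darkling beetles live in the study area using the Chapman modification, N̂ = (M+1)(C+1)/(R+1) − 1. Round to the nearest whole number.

N̂ = (707+1)(484+1)/(106+1) − 1 = 708·485/107 − 1
= 343380/107 − 1 ≈ 3209.2 − 1 ≈ 3208.2 → 3208

N ≈ 3208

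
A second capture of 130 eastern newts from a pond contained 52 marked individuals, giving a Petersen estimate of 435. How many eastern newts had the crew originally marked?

From N = M·C/R: M = N·R / C = 435·52 / 130 = 22620 / 130 = 174.

M = 174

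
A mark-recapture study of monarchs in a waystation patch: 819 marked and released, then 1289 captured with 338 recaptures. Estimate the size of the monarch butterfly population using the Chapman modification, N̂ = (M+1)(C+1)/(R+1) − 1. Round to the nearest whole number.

N ≈ 3119

N̂ = (819+1)(1289+1)/(338+1) − 1 = 820·1290/339 − 1
= 1057800/339 − 1 ≈ 3120.4 − 1 ≈ 3119.4 → 3119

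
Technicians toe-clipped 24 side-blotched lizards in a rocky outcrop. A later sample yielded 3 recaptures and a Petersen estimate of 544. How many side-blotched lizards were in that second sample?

C = 68

From N = M·C/R: C = N·R / M = 544·3 / 24 = 1632 / 24 = 68.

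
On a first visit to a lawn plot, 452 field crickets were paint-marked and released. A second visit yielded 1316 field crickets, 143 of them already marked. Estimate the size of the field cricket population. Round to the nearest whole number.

N = (452 × 1316) / 143 = 594832 / 143 ≈ 4159.7 → 4160

N ≈ 4160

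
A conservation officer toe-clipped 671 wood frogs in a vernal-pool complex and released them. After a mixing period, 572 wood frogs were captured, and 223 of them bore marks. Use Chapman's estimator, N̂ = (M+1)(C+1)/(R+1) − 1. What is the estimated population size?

N = 1718

N̂ = (671+1)(572+1)/(223+1) − 1 = 672·573/224 − 1
= 385056/224 − 1 = 1719 − 1 = 1718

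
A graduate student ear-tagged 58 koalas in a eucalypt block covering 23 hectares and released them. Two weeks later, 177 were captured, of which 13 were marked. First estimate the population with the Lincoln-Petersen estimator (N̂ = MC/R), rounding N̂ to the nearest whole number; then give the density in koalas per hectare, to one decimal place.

density ≈ 34.3 koalas per hectare

N̂ = 58·177/13 = 10266/13 ≈ 789.7 → 790
Density = N̂ / area = 790 / 23 ≈ 34.348 → 34.3 per hectare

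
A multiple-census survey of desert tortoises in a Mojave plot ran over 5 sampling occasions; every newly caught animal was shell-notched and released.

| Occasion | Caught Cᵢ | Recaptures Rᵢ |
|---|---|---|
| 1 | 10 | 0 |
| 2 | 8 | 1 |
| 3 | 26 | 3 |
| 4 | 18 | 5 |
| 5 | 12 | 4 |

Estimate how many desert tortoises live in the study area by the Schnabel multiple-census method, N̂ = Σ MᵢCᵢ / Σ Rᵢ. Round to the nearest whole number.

Marked at large before each occasion: Mᵢ = Σⱼ<ᵢ (Cⱼ − Rⱼ) → M1=0, M2=10, M3=17, M4=40, M5=53
Σ MᵢCᵢ = 0·10 + 10·8 + 17·26 + 40·18 + 53·12 = 0 + 80 + 442 + 720 + 636 = 1878
Σ Rᵢ = 0 + 1 + 3 + 5 + 4 = 13
N̂ = 1878 / 13 ≈ 144.46 → 144

N ≈ 144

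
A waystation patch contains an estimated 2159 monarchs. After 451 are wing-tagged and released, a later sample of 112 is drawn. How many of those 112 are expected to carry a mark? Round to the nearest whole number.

expected recaptures ≈ 23

Expected recaptures E[R] = M·C / N.
E[R] = 451 × 112 / 2159 = 50512 / 2159 ≈ 23.4 → 23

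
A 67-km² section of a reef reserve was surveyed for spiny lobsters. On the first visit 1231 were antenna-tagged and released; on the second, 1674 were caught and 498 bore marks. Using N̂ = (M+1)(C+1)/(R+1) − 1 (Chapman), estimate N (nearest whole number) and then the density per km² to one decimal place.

N̂ = 1232·1675/499 − 1 = 2063600/499 − 1 ≈ 4134.47 → 4134
Density = N̂ / area = 4134 / 67 ≈ 61.70 → 61.7 per km²

density ≈ 61.7 spiny lobsters per km²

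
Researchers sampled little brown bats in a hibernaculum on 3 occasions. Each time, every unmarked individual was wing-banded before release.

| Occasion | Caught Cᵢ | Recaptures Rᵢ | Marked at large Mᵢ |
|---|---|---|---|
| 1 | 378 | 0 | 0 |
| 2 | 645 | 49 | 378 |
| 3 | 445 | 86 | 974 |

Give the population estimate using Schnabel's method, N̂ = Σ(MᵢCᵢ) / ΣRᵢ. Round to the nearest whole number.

Σ MᵢCᵢ = 0·378 + 378·645 + 974·445 = 0 + 243810 + 433430 = 677240
Σ Rᵢ = 0 + 49 + 86 = 135
N̂ = 677240 / 135 ≈ 5016.6 → 5017

N ≈ 5017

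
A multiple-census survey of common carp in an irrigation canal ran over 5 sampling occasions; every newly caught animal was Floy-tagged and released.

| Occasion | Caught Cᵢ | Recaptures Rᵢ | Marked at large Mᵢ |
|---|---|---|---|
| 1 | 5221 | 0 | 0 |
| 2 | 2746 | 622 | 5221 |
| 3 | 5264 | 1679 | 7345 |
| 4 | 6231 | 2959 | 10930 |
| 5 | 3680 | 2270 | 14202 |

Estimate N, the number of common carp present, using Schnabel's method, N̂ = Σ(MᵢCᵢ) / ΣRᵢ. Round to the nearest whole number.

N ≈ 23,024

Σ MᵢCᵢ = 0·5221 + 5221·2746 + 7345·5264 + 10930·6231 + 14202·3680 = 0 + 14336866 + 38664080 + 68104830 + 52263360 = 173369136
Σ Rᵢ = 0 + 622 + 1679 + 2959 + 2270 = 7530
N̂ = 173369136 / 7530 ≈ 23023.8 → 23024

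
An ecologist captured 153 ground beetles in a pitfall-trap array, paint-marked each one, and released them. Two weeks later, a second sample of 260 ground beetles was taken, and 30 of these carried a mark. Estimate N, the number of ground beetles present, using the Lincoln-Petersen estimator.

N = (153 × 260) / 30 = 39780 / 30 = 1326

N = 1326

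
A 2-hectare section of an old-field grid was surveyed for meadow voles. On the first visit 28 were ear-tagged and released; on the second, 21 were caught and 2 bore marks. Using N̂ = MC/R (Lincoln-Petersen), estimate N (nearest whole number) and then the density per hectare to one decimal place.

N̂ = 28·21/2 = 588/2 = 294
Density = N̂ / area = 294 / 2 = 147.0 per hectare

density ≈ 147.0 meadow voles per hectare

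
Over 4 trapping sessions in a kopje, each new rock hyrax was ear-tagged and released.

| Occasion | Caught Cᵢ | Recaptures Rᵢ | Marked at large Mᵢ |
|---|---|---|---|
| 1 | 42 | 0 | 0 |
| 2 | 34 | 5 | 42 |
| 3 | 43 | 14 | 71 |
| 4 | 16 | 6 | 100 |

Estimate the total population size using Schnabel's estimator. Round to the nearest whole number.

N ≈ 243

Σ MᵢCᵢ = 0·42 + 42·34 + 71·43 + 100·16 = 0 + 1428 + 3053 + 1600 = 6081
Σ Rᵢ = 0 + 5 + 14 + 6 = 25
N̂ = 6081 / 25 ≈ 243.2 → 243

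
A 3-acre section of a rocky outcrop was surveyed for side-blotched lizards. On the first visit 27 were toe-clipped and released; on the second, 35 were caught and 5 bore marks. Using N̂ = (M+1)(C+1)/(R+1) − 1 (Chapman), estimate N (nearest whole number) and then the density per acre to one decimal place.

density ≈ 55.7 side-blotched lizards per acre

N̂ = 28·36/6 − 1 = 1008/6 − 1 = 167
Density = N̂ / area = 167 / 3 ≈ 55.67 → 55.7 per acre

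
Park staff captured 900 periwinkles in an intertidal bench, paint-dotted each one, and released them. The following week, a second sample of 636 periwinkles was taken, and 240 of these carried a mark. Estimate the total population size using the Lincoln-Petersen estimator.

N = 2385

N = (900 × 636) / 240 = 572400 / 240 = 2385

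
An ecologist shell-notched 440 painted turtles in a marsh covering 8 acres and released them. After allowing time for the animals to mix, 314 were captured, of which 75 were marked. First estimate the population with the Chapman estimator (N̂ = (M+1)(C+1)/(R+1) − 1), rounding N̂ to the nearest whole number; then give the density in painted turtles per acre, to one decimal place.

density ≈ 228.4 painted turtles per acre

N̂ = 441·315/76 − 1 = 138915/76 − 1 ≈ 1826.8 → 1827
Density = N̂ / area = 1827 / 8 ≈ 228.38 → 228.4 per acre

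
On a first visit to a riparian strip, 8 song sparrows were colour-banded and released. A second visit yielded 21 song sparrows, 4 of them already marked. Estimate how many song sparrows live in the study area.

N = 42

The marked fraction in the recapture sample should equal the marked fraction in the population: 4/21 = 8/N.
N = (8 × 21) / 4 = 168 / 4 = 42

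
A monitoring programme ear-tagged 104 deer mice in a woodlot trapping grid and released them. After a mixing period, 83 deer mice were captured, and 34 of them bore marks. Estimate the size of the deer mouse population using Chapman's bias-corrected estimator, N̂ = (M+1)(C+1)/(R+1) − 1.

N̂ = (104+1)(83+1)/(34+1) − 1 = 105·84/35 − 1
= 8820/35 − 1 = 252 − 1 = 251

N = 251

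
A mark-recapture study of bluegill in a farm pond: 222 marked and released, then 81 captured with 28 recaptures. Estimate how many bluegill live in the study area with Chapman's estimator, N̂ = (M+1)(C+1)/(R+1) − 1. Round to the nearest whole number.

N̂ = (222+1)(81+1)/(28+1) − 1 = 223·82/29 − 1
= 18286/29 − 1 ≈ 630.6 − 1 ≈ 629.6 → 630

N ≈ 630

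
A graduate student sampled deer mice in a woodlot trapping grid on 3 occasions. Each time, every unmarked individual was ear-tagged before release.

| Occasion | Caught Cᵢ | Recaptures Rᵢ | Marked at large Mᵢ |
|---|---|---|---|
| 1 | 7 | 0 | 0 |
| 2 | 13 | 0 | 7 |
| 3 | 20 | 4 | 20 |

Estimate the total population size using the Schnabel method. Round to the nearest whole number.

Σ MᵢCᵢ = 0·7 + 7·13 + 20·20 = 0 + 91 + 400 = 491
Σ Rᵢ = 0 + 0 + 4 = 4
N̂ = 491 / 4 ≈ 122.8 → 123

N ≈ 123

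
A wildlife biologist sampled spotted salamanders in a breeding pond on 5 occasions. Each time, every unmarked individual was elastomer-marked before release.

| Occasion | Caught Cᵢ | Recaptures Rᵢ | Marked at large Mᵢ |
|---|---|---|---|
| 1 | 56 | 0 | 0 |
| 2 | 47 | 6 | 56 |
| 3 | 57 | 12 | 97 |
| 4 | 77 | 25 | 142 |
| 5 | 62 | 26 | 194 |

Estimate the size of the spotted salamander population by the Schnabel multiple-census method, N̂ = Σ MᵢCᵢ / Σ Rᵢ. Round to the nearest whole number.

N ≈ 451

Σ MᵢCᵢ = 0·56 + 56·47 + 97·57 + 142·77 + 194·62 = 0 + 2632 + 5529 + 10934 + 12028 = 31123
Σ Rᵢ = 0 + 6 + 12 + 25 + 26 = 69
N̂ = 31123 / 69 ≈ 451.1 → 451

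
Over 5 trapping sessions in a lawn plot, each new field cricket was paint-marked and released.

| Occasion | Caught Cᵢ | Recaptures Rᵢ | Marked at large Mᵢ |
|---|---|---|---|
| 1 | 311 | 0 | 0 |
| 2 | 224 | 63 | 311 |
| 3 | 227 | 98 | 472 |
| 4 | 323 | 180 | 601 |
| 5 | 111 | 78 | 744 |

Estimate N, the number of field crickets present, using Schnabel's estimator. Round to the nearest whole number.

Σ MᵢCᵢ = 0·311 + 311·224 + 472·227 + 601·323 + 744·111 = 0 + 69664 + 107144 + 194123 + 82584 = 453515
Σ Rᵢ = 0 + 63 + 98 + 180 + 78 = 419
N̂ = 453515 / 419 ≈ 1082.4 → 1082

N ≈ 1082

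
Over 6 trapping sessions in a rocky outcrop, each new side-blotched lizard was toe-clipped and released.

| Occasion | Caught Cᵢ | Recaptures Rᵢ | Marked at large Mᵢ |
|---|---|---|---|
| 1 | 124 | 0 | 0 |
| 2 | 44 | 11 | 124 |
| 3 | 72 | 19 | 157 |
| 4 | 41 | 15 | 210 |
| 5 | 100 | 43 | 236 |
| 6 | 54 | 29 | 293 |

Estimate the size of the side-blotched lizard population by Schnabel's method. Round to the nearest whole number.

N ≈ 554

Σ MᵢCᵢ = 0·124 + 124·44 + 157·72 + 210·41 + 236·100 + 293·54 = 0 + 5456 + 11304 + 8610 + 23600 + 15822 = 64792
Σ Rᵢ = 0 + 11 + 19 + 15 + 43 + 29 = 117
N̂ = 64792 / 117 ≈ 553.8 → 554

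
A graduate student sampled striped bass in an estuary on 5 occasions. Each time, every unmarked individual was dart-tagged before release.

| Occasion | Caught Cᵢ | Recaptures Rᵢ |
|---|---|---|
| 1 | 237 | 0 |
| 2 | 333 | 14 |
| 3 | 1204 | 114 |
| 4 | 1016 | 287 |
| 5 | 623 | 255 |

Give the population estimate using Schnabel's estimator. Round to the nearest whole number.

Marked at large before each occasion: Mᵢ = Σⱼ<ᵢ (Cⱼ − Rⱼ) → M1=0, M2=237, M3=556, M4=1646, M5=2375
Σ MᵢCᵢ = 0·237 + 237·333 + 556·1204 + 1646·1016 + 2375·623 = 0 + 78921 + 669424 + 1672336 + 1479625 = 3900306
Σ Rᵢ = 0 + 14 + 114 + 287 + 255 = 670
N̂ = 3900306 / 670 ≈ 5821.4 → 5821

N ≈ 5821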